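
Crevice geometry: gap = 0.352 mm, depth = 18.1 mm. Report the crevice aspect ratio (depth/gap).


Aspect ratio = depth / gap
Ratio = 18.1 / 0.352 = 51.4

51.4


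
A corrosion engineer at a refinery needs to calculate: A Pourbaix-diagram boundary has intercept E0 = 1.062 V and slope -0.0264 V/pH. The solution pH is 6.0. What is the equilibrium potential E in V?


Apply the Pourbaix line equation: E = E0 + slope*pH
E = 1.062 + (-0.0264)*6.0 = 1.062 + (-0.1584) = 0.9036 V
Rounded to 3 decimal places: E = 0.904 V

0.904 V


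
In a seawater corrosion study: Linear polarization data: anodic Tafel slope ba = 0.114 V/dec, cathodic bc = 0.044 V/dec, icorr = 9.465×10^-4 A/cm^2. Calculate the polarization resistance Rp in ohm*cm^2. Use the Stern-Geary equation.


Apply the Stern-Geary equation: Rp = ba*bc / (2.303*icorr*(ba+bc))
ba*bc = 0.114*0.044 = 0.005016
ba+bc = 0.158; 2.303*icorr*(ba+bc) = 2.303*9.465×10^-4*0.158 = 3.4440674×10^-4
Rp = 0.005016 / 3.4440674×10^-4 = 14.6 ohm*cm^2

14.6 ohm*cm^2


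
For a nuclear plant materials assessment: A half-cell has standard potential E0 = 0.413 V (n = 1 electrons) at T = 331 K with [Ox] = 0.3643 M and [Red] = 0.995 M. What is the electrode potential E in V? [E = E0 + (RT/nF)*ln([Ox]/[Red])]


Apply the Nernst equation: E = E0 + (RT/nF)*ln([Ox]/[Red])
Step 1: RT/nF = 8.314*331/(1*96485) = 0.02852188 V
Step 2: [Ox]/[Red] = 0.3643/0.995 = 0.366131
Step 3: ln(0.366131) = -1.004764
Step 4: correction = 0.02852188 * -1.004764 = -0.029 V
E = 0.413 + -0.029 = 0.384 V

0.384 V


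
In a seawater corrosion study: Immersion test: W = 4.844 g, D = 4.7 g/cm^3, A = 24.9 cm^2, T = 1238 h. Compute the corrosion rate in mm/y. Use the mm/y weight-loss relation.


Apply the mm/y weight-loss relation: CR = 87600 * W / (D * A * T)
Numerator: 87600 * 4.844 = 424334.4
Denominator: 4.7 * 24.9 * 1238 = 144883.14
CR = 424334.4 / 144883.14 = 2.928805 mm/y

2.928805 mm/y


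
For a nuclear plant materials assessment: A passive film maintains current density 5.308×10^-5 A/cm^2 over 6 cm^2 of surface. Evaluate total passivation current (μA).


I = i_pass * A, then convert A → μA (×10^6)
I = 5.308×10^-5 * 6 * 10^6 = 318.48 μA

318.48 μA


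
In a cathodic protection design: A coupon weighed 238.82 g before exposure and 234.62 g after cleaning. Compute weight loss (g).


Weight loss = initial − final
WL = 238.82 − 234.62 = 4.2 g

4.2 g


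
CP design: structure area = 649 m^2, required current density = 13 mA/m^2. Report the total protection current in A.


I = area * current density, then convert mA → A (÷1000)
I = 649 * 13 / 1000 = 8.44 A

8.44 A


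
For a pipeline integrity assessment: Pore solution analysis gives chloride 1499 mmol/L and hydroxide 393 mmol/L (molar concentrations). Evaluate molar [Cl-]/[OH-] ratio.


Threshold parameter = [Cl-] / [OH-] (molar basis; both in mmol/L, so units cancel)
Ratio = 1499 / 393 = 3.81

3.81


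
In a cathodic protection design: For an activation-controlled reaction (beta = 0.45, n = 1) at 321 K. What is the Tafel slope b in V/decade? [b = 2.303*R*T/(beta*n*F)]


Apply the Tafel slope relation: b = 2.303*R*T/(beta*n*F)
Numerator: 2.303 * 8.314 * 321 = 6146.23
Denominator: 0.45 * 1 * 96485 = 43418.25
b = 6146.23 / 43418.25 = 0.142 V/decade

0.142 V/decade


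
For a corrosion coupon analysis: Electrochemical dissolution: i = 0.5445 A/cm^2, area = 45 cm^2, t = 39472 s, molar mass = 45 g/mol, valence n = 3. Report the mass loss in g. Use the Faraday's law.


Apply Faraday's law: m = i*A*t*M / (n*F)
Total charge passed Q = i*A*t = 0.5445*45*39472 = 967162.68 C
m = Q*M/(n*F) = 967162.68*45/(3*96485) = 150.36 g

150.36 g


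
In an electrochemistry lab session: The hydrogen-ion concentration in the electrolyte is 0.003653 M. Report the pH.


pH = −log10[H+]
pH = −log10(0.003653) = 2.44

2.44


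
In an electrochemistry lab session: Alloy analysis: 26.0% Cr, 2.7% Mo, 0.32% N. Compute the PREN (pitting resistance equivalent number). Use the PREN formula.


Apply the PREN formula: PREN = Cr + 3.3*Mo + 16*N
PREN = 26.0 + 3.3*2.7 + 16*0.32
PREN = 26.0 + 8.91 + 5.12 = 40.03

40.03


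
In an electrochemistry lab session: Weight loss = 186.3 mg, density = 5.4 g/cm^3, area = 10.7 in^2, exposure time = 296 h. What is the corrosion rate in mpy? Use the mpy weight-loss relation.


Apply the mpy weight-loss relation: CR = 534 * W / (D * A * T)
Numerator: 534 * 186.3 = 99484.2
Denominator: 5.4 * 10.7 * 296 = 17102.88
CR = 99484.2 / 17102.88 = 5.81681 mpy

5.81681 mpy


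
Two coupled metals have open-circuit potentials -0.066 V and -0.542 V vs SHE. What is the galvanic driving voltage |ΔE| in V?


Driving voltage is the absolute potential difference.
|ΔE| = |-0.066 − (-0.542)| = 0.476 V

0.476 V


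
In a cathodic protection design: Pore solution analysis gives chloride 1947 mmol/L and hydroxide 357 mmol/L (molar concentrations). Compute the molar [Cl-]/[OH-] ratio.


Threshold parameter = [Cl-] / [OH-] (molar basis; both in mmol/L, so units cancel)
Ratio = 1947 / 357 = 5.45

5.45


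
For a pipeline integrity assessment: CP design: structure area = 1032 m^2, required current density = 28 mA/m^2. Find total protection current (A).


I = area * current density, then convert mA → A (÷1000)
I = 1032 * 28 / 1000 = 28.9 A

28.9 A


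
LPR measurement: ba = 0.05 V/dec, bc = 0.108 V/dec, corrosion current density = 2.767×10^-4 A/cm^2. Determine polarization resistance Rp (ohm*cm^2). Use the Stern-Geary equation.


Apply the Stern-Geary equation: Rp = ba*bc / (2.303*icorr*(ba+bc))
ba*bc = 0.05*0.108 = 0.0054
ba+bc = 0.158; 2.303*icorr*(ba+bc) = 2.303*2.767×10^-4*0.158 = 1.0068394×10^-4
Rp = 0.0054 / 1.0068394×10^-4 = 53.6 ohm*cm^2

53.6 ohm*cm^2


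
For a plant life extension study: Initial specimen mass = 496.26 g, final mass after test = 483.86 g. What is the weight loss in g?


Weight loss = initial − final
WL = 496.26 − 483.86 = 12.4 g

12.4 g


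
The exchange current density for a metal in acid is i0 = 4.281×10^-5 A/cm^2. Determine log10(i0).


i0 = 4.281×10^-5 A/cm^2
log10(i0) = -4.368

-4.368


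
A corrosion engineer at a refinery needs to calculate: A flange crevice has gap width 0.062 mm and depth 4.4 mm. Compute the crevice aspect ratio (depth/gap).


Aspect ratio = depth / gap
Ratio = 4.4 / 0.062 = 71.0

71.0


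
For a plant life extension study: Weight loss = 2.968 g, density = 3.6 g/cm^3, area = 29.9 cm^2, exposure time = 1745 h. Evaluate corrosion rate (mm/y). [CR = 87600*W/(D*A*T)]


Apply the mm/y weight-loss relation: CR = 87600 * W / (D * A * T)
Numerator: 87600 * 2.968 = 259996.8
Denominator: 3.6 * 29.9 * 1745 = 187831.8
CR = 259996.8 / 187831.8 = 1.3842 mm/y

1.3842 mm/y


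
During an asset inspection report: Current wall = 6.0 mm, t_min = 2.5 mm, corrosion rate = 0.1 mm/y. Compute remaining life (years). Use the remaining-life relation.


Apply the remaining-life relation: RL = (t_current − t_min) / CR
RL = (6.0 − 2.5) / 0.1 = 3.5 / 0.1 = 35.0 years

35.0 years


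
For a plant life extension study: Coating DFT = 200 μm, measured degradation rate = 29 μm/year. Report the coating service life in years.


Service life = thickness / degradation rate
Life = 200 / 29 = 6.9 years

6.9 years


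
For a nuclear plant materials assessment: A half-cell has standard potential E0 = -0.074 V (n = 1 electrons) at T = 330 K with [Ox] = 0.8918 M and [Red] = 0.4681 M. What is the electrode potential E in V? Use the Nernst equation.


Apply the Nernst equation: E = E0 + (RT/nF)*ln([Ox]/[Red])
Step 1: RT/nF = 8.314*330/(1*96485) = 0.02843572 V
Step 2: [Ox]/[Red] = 0.8918/0.4681 = 1.905148
Step 3: ln(1.905148) = 0.64456
Step 4: correction = 0.02843572 * 0.64456 = 0.018 V
E = -0.074 + 0.018 = -0.056 V

-0.056 V


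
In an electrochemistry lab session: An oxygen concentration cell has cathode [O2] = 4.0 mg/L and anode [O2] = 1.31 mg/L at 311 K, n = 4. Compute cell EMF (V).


Apply the Nernst concentration-cell relation: E = (RT/nF)*ln(C_cathode/C_anode)
RT/nF = 8.314*311/(4*96485) = 0.00669963 V
ln(4.0/1.31) = 1.11627
E = 0.00669963 * 1.11627 = 0.00748 V

0.00748 V


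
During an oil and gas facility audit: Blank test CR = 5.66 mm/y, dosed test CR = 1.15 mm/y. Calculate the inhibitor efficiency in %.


Apply the inhibitor-efficiency definition: IE = (CR_blank − CR_inh)/CR_blank × 100
IE = (5.66 − 1.15) / 5.66 × 100
IE = 4.51 / 5.66 × 100 = 79.7 %

79.7 %


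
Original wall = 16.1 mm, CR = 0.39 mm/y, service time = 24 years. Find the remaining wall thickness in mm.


Remaining wall = original − CR × time
t = 16.1 − 0.39*24 = 16.1 − 9.36 = 6.74 mm

6.74 mm


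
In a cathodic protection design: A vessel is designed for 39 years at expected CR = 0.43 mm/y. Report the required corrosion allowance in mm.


Corrosion allowance = CR × design life
CA = 0.43 * 39 = 16.77 mm

16.77 mm


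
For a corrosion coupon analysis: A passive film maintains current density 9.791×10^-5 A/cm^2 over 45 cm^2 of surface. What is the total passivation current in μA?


I = i_pass * A, then convert A → μA (×10^6)
I = 9.791×10^-5 * 45 * 10^6 = 4405.95 μA

4405.95 μA


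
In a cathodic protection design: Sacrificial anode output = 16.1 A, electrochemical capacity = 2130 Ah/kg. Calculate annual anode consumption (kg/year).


Annual consumption = current * hours per year / capacity
Rate = 16.1 * 8760 / 2130 = 66.2 kg/year

66.2 kg/year


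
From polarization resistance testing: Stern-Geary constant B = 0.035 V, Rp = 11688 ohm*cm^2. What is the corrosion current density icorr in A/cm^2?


Apply the Stern-Geary relation: icorr = B / Rp
icorr = 0.035 / 11688 = 2.995×10^-6 A/cm^2

2.995×10^-6 A/cm^2


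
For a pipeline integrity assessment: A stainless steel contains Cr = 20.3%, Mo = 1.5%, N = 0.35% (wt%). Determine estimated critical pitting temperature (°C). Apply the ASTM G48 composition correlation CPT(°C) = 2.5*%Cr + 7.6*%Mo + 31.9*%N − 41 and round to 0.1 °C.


Apply the ASTM G48 empirical CPT estimate: CPT(°C) = 2.5*%Cr + 7.6*%Mo + 31.9*%N − 41
2.5*20.3 = 50.75; 7.6*1.5 = 11.4; 31.9*0.35 = 11.165
CPT = 50.75 + 11.4 + 11.165 − 41 = 32.315 °C
Rounded to 0.1 °C: CPT ≈ 32.3 °C

32.3 °C


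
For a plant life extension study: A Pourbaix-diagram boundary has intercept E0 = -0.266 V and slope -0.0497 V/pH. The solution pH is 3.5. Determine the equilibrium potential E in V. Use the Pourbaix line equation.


Apply the Pourbaix line equation: E = E0 + slope*pH
E = -0.266 + (-0.0497)*3.5 = -0.266 + (-0.17395) = -0.43995 V
Rounded to 4 decimal places: E = -0.4400 V

-0.4400 V


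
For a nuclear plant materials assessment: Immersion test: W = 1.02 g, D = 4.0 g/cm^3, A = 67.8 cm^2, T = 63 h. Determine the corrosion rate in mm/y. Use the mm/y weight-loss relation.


Apply the mm/y weight-loss relation: CR = 87600 * W / (D * A * T)
Numerator: 87600 * 1.02 = 89352.0
Denominator: 4.0 * 67.8 * 63 = 17085.6
CR = 89352.0 / 17085.6 = 5.229667 mm/y

5.229667 mm/y


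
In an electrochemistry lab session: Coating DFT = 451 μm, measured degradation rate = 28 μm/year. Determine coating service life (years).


Service life = thickness / degradation rate
Life = 451 / 28 = 16.1 years

16.1 years


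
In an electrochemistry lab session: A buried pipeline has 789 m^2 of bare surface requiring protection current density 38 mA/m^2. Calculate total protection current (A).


I = area * current density, then convert mA → A (÷1000)
I = 789 * 38 / 1000 = 29.98 A

29.98 A


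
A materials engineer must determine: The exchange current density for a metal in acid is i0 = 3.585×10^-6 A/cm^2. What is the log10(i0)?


i0 = 3.585×10^-6 A/cm^2
log10(i0) = -5.446

-5.446


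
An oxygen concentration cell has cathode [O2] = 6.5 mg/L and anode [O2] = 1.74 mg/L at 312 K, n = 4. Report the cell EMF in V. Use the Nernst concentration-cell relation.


Apply the Nernst concentration-cell relation: E = (RT/nF)*ln(C_cathode/C_anode)
RT/nF = 8.314*312/(4*96485) = 0.00672117 V
ln(6.5/1.74) = 1.31792
E = 0.00672117 * 1.31792 = 0.00886 V

0.00886 V


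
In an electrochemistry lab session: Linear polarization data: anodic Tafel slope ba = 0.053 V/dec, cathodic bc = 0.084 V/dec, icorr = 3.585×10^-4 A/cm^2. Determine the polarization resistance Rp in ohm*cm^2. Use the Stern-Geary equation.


Apply the Stern-Geary equation: Rp = ba*bc / (2.303*icorr*(ba+bc))
ba*bc = 0.053*0.084 = 0.004452
ba+bc = 0.137; 2.303*icorr*(ba+bc) = 2.303*3.585×10^-4*0.137 = 1.1311069×10^-4
Rp = 0.004452 / 1.1311069×10^-4 = 39.36 ohm*cm^2

39.36 ohm*cm^2


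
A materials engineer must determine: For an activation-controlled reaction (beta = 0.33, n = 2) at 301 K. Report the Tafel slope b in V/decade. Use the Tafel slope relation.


Apply the Tafel slope relation: b = 2.303*R*T/(beta*n*F)
Numerator: 2.303 * 8.314 * 301 = 5763.29
Denominator: 0.33 * 2 * 96485 = 63680.1
b = 5763.29 / 63680.1 = 0.0905 V/decade

0.0905 V/decade


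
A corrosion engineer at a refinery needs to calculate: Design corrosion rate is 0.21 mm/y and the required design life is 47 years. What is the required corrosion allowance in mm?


Corrosion allowance = CR × design life
CA = 0.21 * 47 = 9.87 mm

9.87 mm


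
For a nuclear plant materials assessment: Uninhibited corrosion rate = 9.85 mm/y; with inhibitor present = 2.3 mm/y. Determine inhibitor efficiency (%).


Apply the inhibitor-efficiency definition: IE = (CR_blank − CR_inh)/CR_blank × 100
IE = (9.85 − 2.3) / 9.85 × 100
IE = 7.55 / 9.85 × 100 = 76.6 %

76.6 %


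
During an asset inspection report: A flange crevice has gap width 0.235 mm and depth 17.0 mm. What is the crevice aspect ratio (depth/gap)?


Aspect ratio = depth / gap
Ratio = 17.0 / 0.235 = 72.3

72.3


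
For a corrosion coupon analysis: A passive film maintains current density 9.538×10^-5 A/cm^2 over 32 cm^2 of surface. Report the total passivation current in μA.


I = i_pass * A, then convert A → μA (×10^6)
I = 9.538×10^-5 * 32 * 10^6 = 3052.16 μA

3052.16 μA


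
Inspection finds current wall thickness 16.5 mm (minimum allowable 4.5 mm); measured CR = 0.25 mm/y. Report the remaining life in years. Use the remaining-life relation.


Apply the remaining-life relation: RL = (t_current − t_min) / CR
RL = (16.5 − 4.5) / 0.25 = 12.0 / 0.25 = 48.0 years

48.0 years


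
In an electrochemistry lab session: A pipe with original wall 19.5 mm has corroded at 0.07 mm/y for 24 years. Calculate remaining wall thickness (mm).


Remaining wall = original − CR × time
t = 19.5 − 0.07*24 = 19.5 − 1.68 = 17.82 mm

17.82 mm


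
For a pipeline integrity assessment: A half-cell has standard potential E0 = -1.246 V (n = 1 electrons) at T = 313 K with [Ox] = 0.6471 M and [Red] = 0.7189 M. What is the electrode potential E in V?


Apply the Nernst equation: E = E0 + (RT/nF)*ln([Ox]/[Red])
Step 1: RT/nF = 8.314*313/(1*96485) = 0.02697085 V
Step 2: [Ox]/[Red] = 0.6471/0.7189 = 0.900125
Step 3: ln(0.900125) = -0.105222
Step 4: correction = 0.02697085 * -0.105222 = -0.0028 V
E = -1.246 + -0.0028 = -1.2488 V

-1.2488 V


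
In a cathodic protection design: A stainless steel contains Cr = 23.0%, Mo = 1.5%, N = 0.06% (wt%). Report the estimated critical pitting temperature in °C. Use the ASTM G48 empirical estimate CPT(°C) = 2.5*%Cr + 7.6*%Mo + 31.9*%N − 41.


Apply the ASTM G48 empirical CPT estimate: CPT(°C) = 2.5*%Cr + 7.6*%Mo + 31.9*%N − 41
2.5*23.0 = 57.5; 7.6*1.5 = 11.4; 31.9*0.06 = 1.914
CPT = 57.5 + 11.4 + 1.914 − 41 = 29.814 °C
Rounded to 0.1 °C: CPT ≈ 29.8 °C

29.8 °C


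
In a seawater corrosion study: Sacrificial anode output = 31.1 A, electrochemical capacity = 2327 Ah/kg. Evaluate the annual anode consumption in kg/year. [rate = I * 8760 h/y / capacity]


Annual consumption = current * hours per year / capacity
Rate = 31.1 * 8760 / 2327 = 117.1 kg/year

117.1 kg/year


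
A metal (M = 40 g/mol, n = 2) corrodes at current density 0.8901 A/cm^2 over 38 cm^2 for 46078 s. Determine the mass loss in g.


Apply Faraday's law: m = i*A*t*M / (n*F)
Total charge passed Q = i*A*t = 0.8901*38*46078 = 1558533.0564 C
m = Q*M/(n*F) = 1558533.0564*40/(2*96485) = 323.0622 g

323.0622 g


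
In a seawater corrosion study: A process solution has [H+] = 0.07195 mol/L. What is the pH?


pH = −log10[H+]
pH = −log10(0.07195) = 1.14

1.14


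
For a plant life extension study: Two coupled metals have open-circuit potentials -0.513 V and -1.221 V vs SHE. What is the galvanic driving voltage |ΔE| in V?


Driving voltage is the absolute potential difference.
|ΔE| = |-0.513 − (-1.221)| = 0.708 V

0.708 V


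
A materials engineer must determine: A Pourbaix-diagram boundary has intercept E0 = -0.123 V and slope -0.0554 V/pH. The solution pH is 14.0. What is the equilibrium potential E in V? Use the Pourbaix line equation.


Apply the Pourbaix line equation: E = E0 + slope*pH
E = -0.123 + (-0.0554)*14.0 = -0.123 + (-0.7756) = -0.8986 V
Rounded to 3 decimal places: E = -0.899 V

-0.899 V


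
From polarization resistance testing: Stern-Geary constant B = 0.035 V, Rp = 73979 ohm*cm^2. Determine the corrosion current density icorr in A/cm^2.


Apply the Stern-Geary relation: icorr = B / Rp
icorr = 0.035 / 73979 = 4.731×10^-7 A/cm^2

4.731×10^-7 A/cm^2


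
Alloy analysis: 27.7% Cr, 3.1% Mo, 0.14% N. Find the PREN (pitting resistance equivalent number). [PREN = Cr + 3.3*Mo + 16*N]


Apply the PREN formula: PREN = Cr + 3.3*Mo + 16*N
PREN = 27.7 + 3.3*3.1 + 16*0.14
PREN = 27.7 + 10.23 + 2.24 = 40.17

40.17


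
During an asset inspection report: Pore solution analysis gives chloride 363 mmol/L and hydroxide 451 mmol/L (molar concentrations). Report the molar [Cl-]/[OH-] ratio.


Threshold parameter = [Cl-] / [OH-] (molar basis; both in mmol/L, so units cancel)
Ratio = 363 / 451 = 0.8

0.8


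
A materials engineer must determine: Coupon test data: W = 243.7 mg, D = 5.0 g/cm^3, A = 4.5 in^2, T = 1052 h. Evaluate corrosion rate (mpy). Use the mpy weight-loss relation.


Apply the mpy weight-loss relation: CR = 534 * W / (D * A * T)
Numerator: 534 * 243.7 = 130135.8
Denominator: 5.0 * 4.5 * 1052 = 23670.0
CR = 130135.8 / 23670.0 = 5.498 mpy

5.498 mpy


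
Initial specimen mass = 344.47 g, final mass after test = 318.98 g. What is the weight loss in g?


Weight loss = initial − final
WL = 344.47 − 318.98 = 25.49 g

25.49 g


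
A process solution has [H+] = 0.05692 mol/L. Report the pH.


pH = −log10[H+]
pH = −log10(0.05692) = 1.24

1.24


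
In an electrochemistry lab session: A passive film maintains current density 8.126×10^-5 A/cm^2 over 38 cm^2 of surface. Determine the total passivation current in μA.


I = i_pass * A, then convert A → μA (×10^6)
I = 8.126×10^-5 * 38 * 10^6 = 3087.88 μA

3087.88 μA


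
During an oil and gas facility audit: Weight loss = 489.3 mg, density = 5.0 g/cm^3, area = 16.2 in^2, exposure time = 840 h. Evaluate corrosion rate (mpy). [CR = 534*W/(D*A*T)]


Apply the mpy weight-loss relation: CR = 534 * W / (D * A * T)
Numerator: 534 * 489.3 = 261286.2
Denominator: 5.0 * 16.2 * 840 = 68040.0
CR = 261286.2 / 68040.0 = 3.8402 mpy

3.8402 mpy


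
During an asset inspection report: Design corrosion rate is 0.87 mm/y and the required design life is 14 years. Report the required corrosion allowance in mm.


Corrosion allowance = CR × design life
CA = 0.87 * 14 = 12.18 mm

12.18 mm


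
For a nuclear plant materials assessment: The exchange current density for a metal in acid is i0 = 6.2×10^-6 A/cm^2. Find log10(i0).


i0 = 6.2×10^-6 A/cm^2
log10(i0) = -5.208

-5.208


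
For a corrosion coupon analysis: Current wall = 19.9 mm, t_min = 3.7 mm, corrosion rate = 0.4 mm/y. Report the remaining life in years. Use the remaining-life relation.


Apply the remaining-life relation: RL = (t_current − t_min) / CR
RL = (19.9 − 3.7) / 0.4 = 16.2 / 0.4 = 40.5 years

40.5 years


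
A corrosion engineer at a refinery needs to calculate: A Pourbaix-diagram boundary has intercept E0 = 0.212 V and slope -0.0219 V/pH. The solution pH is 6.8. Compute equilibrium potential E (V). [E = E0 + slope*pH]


Apply the Pourbaix line equation: E = E0 + slope*pH
E = 0.212 + (-0.0219)*6.8 = 0.212 + (-0.14892) = 0.06308 V
Rounded to 4 decimal places: E = 0.0631 V

0.0631 V


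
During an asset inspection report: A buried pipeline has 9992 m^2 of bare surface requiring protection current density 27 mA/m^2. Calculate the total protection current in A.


I = area * current density, then convert mA → A (÷1000)
I = 9992 * 27 / 1000 = 269.78 A

269.78 A


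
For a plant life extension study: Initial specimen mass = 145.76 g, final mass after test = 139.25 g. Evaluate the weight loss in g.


Weight loss = initial − final
WL = 145.76 − 139.25 = 6.51 g

6.51 g


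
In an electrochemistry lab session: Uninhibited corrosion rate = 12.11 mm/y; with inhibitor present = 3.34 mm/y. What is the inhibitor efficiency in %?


Apply the inhibitor-efficiency definition: IE = (CR_blank − CR_inh)/CR_blank × 100
IE = (12.11 − 3.34) / 12.11 × 100
IE = 8.77 / 12.11 × 100 = 72.4 %

72.4 %


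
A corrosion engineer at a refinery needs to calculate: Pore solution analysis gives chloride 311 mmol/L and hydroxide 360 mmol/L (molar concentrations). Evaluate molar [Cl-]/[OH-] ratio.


Threshold parameter = [Cl-] / [OH-] (molar basis; both in mmol/L, so units cancel)
Ratio = 311 / 360 = 0.86

0.86


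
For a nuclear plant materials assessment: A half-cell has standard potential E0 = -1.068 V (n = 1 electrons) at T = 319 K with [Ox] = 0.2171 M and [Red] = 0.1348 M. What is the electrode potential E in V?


Apply the Nernst equation: E = E0 + (RT/nF)*ln([Ox]/[Red])
Step 1: RT/nF = 8.314*319/(1*96485) = 0.02748786 V
Step 2: [Ox]/[Red] = 0.2171/0.1348 = 1.610534
Step 3: ln(1.610534) = 0.476566
Step 4: correction = 0.02748786 * 0.476566 = 0.0131 V
E = -1.068 + 0.0131 = -1.0549 V

-1.0549 V


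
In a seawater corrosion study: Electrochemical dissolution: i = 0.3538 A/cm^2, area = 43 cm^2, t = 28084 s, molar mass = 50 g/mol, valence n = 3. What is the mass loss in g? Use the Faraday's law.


Apply Faraday's law: m = i*A*t*M / (n*F)
Total charge passed Q = i*A*t = 0.3538*43*28084 = 427253.1256 C
m = Q*M/(n*F) = 427253.1256*50/(3*96485) = 73.803 g

73.803 g


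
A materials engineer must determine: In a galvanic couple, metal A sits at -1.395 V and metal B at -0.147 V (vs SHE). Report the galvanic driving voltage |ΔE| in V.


Driving voltage is the absolute potential difference.
|ΔE| = |-1.395 − (-0.147)| = 1.248 V

1.248 V


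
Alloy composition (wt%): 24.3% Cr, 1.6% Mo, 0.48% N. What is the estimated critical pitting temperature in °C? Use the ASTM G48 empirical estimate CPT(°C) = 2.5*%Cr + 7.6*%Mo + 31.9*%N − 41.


Apply the ASTM G48 empirical CPT estimate: CPT(°C) = 2.5*%Cr + 7.6*%Mo + 31.9*%N − 41
2.5*24.3 = 60.75; 7.6*1.6 = 12.16; 31.9*0.48 = 15.312
CPT = 60.75 + 12.16 + 15.312 − 41 = 47.222 °C
Rounded to 0.1 °C: CPT ≈ 47.2 °C

47.2 °C


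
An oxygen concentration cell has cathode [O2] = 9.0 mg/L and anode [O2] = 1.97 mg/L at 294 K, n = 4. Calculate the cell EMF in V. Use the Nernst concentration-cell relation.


Apply the Nernst concentration-cell relation: E = (RT/nF)*ln(C_cathode/C_anode)
RT/nF = 8.314*294/(4*96485) = 0.00633341 V
ln(9.0/1.97) = 1.51919
E = 0.00633341 * 1.51919 = 0.00962 V

0.00962 V


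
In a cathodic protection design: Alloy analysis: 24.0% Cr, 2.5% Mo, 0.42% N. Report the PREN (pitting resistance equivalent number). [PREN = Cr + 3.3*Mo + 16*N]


Apply the PREN formula: PREN = Cr + 3.3*Mo + 16*N
PREN = 24.0 + 3.3*2.5 + 16*0.42
PREN = 24.0 + 8.25 + 6.72 = 38.97

38.97


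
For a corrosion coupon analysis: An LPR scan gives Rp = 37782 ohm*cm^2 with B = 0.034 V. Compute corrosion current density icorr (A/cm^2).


Apply the Stern-Geary relation: icorr = B / Rp
icorr = 0.034 / 37782 = 8.999×10^-7 A/cm^2

8.999×10^-7 A/cm^2


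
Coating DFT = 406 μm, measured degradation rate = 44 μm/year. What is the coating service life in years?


Service life = thickness / degradation rate
Life = 406 / 44 = 9.2 years

9.2 years


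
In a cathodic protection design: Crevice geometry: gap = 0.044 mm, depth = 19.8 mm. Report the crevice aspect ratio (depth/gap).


Aspect ratio = depth / gap
Ratio = 19.8 / 0.044 = 450.0

450.0


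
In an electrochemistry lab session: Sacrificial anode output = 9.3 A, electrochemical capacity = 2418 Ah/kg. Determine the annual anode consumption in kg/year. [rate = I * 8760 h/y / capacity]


Annual consumption = current * hours per year / capacity
Rate = 9.3 * 8760 / 2418 = 33.7 kg/year

33.7 kg/year


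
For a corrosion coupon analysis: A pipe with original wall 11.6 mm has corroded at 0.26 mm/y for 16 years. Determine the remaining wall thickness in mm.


Remaining wall = original − CR × time
t = 11.6 − 0.26*16 = 11.6 − 4.16 = 7.44 mm

7.44 mm


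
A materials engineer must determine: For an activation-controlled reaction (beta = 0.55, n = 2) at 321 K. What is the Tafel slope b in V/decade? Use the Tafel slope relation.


Apply the Tafel slope relation: b = 2.303*R*T/(beta*n*F)
Numerator: 2.303 * 8.314 * 321 = 6146.23
Denominator: 0.55 * 2 * 96485 = 106133.5
b = 6146.23 / 106133.5 = 0.0579 V/decade

0.0579 V/decade


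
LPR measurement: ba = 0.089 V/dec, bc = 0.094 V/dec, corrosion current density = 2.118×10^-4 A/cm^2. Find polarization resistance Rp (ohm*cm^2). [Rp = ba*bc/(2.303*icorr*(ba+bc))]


Apply the Stern-Geary equation: Rp = ba*bc / (2.303*icorr*(ba+bc))
ba*bc = 0.089*0.094 = 0.008366
ba+bc = 0.183; 2.303*icorr*(ba+bc) = 2.303*2.118×10^-4*0.183 = 8.9262898×10^-5
Rp = 0.008366 / 8.9262898×10^-5 = 93.72 ohm*cm^2

93.72 ohm*cm^2


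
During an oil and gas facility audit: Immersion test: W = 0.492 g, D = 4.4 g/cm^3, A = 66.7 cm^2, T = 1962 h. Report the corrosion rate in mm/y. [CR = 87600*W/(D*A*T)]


Apply the mm/y weight-loss relation: CR = 87600 * W / (D * A * T)
Numerator: 87600 * 0.492 = 43099.2
Denominator: 4.4 * 66.7 * 1962 = 575807.76
CR = 43099.2 / 575807.76 = 0.07485 mm/y

0.07485 mm/y


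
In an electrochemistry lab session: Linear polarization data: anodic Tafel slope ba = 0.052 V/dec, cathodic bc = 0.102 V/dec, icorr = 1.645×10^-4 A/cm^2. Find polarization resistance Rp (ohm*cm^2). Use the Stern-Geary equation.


Apply the Stern-Geary equation: Rp = ba*bc / (2.303*icorr*(ba+bc))
ba*bc = 0.052*0.102 = 0.005304
ba+bc = 0.154; 2.303*icorr*(ba+bc) = 2.303*1.645×10^-4*0.154 = 5.8341899×10^-5
Rp = 0.005304 / 5.8341899×10^-5 = 90.91 ohm*cm^2

90.91 ohm*cm^2


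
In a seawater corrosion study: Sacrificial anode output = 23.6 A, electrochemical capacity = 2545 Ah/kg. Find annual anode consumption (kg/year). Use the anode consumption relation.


Annual consumption = current * hours per year / capacity
Rate = 23.6 * 8760 / 2545 = 81.2 kg/year

81.2 kg/year


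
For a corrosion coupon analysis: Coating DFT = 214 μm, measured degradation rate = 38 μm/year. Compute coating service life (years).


Service life = thickness / degradation rate
Life = 214 / 38 = 5.6 years

5.6 years


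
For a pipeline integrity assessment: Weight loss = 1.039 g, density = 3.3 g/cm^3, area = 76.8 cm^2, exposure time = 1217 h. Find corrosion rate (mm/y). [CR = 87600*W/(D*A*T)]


Apply the mm/y weight-loss relation: CR = 87600 * W / (D * A * T)
Numerator: 87600 * 1.039 = 91016.4
Denominator: 3.3 * 76.8 * 1217 = 308436.48
CR = 91016.4 / 308436.48 = 0.29509 mm/y

0.29509 mm/y


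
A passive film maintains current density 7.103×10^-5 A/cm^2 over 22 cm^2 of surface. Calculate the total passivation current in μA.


I = i_pass * A, then convert A → μA (×10^6)
I = 7.103×10^-5 * 22 * 10^6 = 1562.66 μA

1562.66 μA


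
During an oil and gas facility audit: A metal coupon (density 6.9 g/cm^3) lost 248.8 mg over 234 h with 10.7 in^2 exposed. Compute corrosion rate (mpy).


Apply the mpy weight-loss relation: CR = 534 * W / (D * A * T)
Numerator: 534 * 248.8 = 132859.2
Denominator: 6.9 * 10.7 * 234 = 17276.22
CR = 132859.2 / 17276.22 = 7.6903 mpy

7.6903 mpy


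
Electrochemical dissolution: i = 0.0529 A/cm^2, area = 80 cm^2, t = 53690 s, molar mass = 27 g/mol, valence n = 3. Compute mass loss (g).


Apply Faraday's law: m = i*A*t*M / (n*F)
Total charge passed Q = i*A*t = 0.0529*80*53690 = 227216.08 C
m = Q*M/(n*F) = 227216.08*27/(3*96485) = 21.1944 g

21.1944 g


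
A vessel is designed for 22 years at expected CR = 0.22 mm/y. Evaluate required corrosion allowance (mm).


Corrosion allowance = CR × design life
CA = 0.22 * 22 = 4.84 mm

4.84 mm


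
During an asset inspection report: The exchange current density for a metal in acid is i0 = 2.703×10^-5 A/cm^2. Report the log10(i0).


i0 = 2.703×10^-5 A/cm^2
log10(i0) = -4.568

-4.568


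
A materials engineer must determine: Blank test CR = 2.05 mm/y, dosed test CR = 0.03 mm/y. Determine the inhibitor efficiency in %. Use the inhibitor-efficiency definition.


Apply the inhibitor-efficiency definition: IE = (CR_blank − CR_inh)/CR_blank × 100
IE = (2.05 − 0.03) / 2.05 × 100
IE = 2.02 / 2.05 × 100 = 98.5 %

98.5 %


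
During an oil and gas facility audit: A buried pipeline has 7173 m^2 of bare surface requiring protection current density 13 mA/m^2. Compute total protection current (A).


I = area * current density, then convert mA → A (÷1000)
I = 7173 * 13 / 1000 = 93.25 A

93.25 A


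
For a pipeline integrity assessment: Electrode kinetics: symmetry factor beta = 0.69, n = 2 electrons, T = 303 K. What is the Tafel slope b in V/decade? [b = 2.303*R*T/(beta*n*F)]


Apply the Tafel slope relation: b = 2.303*R*T/(beta*n*F)
Numerator: 2.303 * 8.314 * 303 = 5801.58
Denominator: 0.69 * 2 * 96485 = 133149.3
b = 5801.58 / 133149.3 = 0.0436 V/decade

0.0436 V/decade


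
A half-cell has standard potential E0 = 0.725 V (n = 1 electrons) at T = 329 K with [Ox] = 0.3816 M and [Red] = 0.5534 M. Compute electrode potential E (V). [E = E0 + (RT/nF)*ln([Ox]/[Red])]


Apply the Nernst equation: E = E0 + (RT/nF)*ln([Ox]/[Red])
Step 1: RT/nF = 8.314*329/(1*96485) = 0.02834955 V
Step 2: [Ox]/[Red] = 0.3816/0.5534 = 0.689555
Step 3: ln(0.689555) = -0.371709
Step 4: correction = 0.02834955 * -0.371709 = -0.0105 V
E = 0.725 + -0.0105 = 0.7145 V

0.7145 V


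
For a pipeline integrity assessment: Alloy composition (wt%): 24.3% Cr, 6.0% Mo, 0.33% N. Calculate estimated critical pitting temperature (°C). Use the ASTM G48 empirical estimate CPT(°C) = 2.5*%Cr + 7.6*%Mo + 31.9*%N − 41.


Apply the ASTM G48 empirical CPT estimate: CPT(°C) = 2.5*%Cr + 7.6*%Mo + 31.9*%N − 41
2.5*24.3 = 60.75; 7.6*6.0 = 45.6; 31.9*0.33 = 10.527
CPT = 60.75 + 45.6 + 10.527 − 41 = 75.877 °C
Rounded to 0.1 °C: CPT ≈ 75.9 °C

75.9 °C


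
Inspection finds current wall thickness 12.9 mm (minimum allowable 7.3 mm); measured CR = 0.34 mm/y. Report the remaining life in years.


Apply the remaining-life relation: RL = (t_current − t_min) / CR
RL = (12.9 − 7.3) / 0.34 = 5.6 / 0.34 = 16.5 years

16.5 years


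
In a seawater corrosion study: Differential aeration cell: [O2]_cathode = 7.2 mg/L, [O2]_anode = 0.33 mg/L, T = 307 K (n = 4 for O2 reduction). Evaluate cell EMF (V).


Apply the Nernst concentration-cell relation: E = (RT/nF)*ln(C_cathode/C_anode)
RT/nF = 8.314*307/(4*96485) = 0.00661346 V
ln(7.2/0.33) = 3.08274
E = 0.00661346 * 3.08274 = 0.02039 V

0.02039 V


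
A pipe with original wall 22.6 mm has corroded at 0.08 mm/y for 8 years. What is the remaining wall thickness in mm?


Remaining wall = original − CR × time
t = 22.6 − 0.08*8 = 22.6 − 0.64 = 21.96 mm

21.96 mm


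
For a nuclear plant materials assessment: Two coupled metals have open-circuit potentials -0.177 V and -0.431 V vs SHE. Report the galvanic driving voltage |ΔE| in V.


Driving voltage is the absolute potential difference.
|ΔE| = |-0.177 − (-0.431)| = 0.254 V

0.254 V


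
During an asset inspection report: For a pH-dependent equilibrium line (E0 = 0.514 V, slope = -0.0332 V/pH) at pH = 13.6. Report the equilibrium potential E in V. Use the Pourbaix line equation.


Apply the Pourbaix line equation: E = E0 + slope*pH
E = 0.514 + (-0.0332)*13.6 = 0.514 + (-0.45152) = 0.06248 V
Rounded to 3 decimal places: E = 0.062 V

0.062 V


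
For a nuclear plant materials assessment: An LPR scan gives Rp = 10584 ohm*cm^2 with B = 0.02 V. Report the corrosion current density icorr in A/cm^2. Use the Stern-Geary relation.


Apply the Stern-Geary relation: icorr = B / Rp
icorr = 0.02 / 10584 = 1.89×10^-6 A/cm^2

1.89×10^-6 A/cm^2


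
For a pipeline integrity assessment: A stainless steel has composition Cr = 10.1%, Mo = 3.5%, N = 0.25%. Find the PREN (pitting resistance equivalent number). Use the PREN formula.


Apply the PREN formula: PREN = Cr + 3.3*Mo + 16*N
PREN = 10.1 + 3.3*3.5 + 16*0.25
PREN = 10.1 + 11.55 + 4.0 = 25.65

25.65


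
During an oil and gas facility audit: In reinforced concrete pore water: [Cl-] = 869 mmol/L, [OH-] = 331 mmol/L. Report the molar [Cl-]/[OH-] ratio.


Threshold parameter = [Cl-] / [OH-] (molar basis; both in mmol/L, so units cancel)
Ratio = 869 / 331 = 2.63

2.63


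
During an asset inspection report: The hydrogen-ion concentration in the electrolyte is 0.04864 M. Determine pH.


pH = −log10[H+]
pH = −log10(0.04864) = 1.31

1.31


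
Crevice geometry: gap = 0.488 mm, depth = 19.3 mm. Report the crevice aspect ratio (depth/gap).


Aspect ratio = depth / gap
Ratio = 19.3 / 0.488 = 39.5

39.5


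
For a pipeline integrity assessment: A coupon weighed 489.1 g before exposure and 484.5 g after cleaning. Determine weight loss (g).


Weight loss = initial − final
WL = 489.1 − 484.5 = 4.6 g

4.6 g


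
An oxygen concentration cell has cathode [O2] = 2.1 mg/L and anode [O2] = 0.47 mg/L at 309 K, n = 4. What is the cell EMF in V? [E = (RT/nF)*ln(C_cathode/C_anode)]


Apply the Nernst concentration-cell relation: E = (RT/nF)*ln(C_cathode/C_anode)
RT/nF = 8.314*309/(4*96485) = 0.00665654 V
ln(2.1/0.47) = 1.49696
E = 0.00665654 * 1.49696 = 0.00996 V

0.00996 V


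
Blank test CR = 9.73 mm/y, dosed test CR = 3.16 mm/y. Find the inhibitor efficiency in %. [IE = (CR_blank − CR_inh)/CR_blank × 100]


Apply the inhibitor-efficiency definition: IE = (CR_blank − CR_inh)/CR_blank × 100
IE = (9.73 − 3.16) / 9.73 × 100
IE = 6.57 / 9.73 × 100 = 67.5 %

67.5 %


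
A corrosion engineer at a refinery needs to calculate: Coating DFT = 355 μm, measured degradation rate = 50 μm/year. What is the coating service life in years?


Service life = thickness / degradation rate
Life = 355 / 50 = 7.1 years

7.1 years


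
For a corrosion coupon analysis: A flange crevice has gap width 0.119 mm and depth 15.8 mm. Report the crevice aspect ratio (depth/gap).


Aspect ratio = depth / gap
Ratio = 15.8 / 0.119 = 132.8

132.8


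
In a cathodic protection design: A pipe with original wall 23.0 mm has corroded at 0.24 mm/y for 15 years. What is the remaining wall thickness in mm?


Remaining wall = original − CR × time
t = 23.0 − 0.24*15 = 23.0 − 3.6 = 19.4 mm

19.4 mm


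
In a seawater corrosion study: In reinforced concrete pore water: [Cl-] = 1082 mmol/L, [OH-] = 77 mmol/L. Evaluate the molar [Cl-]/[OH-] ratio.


Threshold parameter = [Cl-] / [OH-] (molar basis; both in mmol/L, so units cancel)
Ratio = 1082 / 77 = 14.05

14.05


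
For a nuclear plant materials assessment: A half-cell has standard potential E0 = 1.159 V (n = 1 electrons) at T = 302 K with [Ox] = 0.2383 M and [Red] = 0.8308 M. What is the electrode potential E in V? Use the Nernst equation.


Apply the Nernst equation: E = E0 + (RT/nF)*ln([Ox]/[Red])
Step 1: RT/nF = 8.314*302/(1*96485) = 0.02602299 V
Step 2: [Ox]/[Red] = 0.2383/0.8308 = 0.286832
Step 3: ln(0.286832) = -1.248859
Step 4: correction = 0.02602299 * -1.248859 = -0.032 V
E = 1.159 + -0.032 = 1.127 V

1.127 V


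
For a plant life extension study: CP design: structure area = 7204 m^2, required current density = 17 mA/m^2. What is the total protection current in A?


I = area * current density, then convert mA → A (÷1000)
I = 7204 * 17 / 1000 = 122.47 A

122.47 A


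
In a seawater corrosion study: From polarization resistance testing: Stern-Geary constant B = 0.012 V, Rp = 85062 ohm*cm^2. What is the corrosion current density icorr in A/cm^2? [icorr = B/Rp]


Apply the Stern-Geary relation: icorr = B / Rp
icorr = 0.012 / 85062 = 1.411×10^-7 A/cm^2

1.411×10^-7 A/cm^2


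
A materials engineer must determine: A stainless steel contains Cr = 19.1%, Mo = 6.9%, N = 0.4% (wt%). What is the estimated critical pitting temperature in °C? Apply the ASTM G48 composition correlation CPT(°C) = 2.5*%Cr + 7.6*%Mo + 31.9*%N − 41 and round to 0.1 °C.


Apply the ASTM G48 empirical CPT estimate: CPT(°C) = 2.5*%Cr + 7.6*%Mo + 31.9*%N − 41
2.5*19.1 = 47.75; 7.6*6.9 = 52.44; 31.9*0.4 = 12.76
CPT = 47.75 + 52.44 + 12.76 − 41 = 71.95 °C
Rounded to 0.1 °C: CPT ≈ 72.0 °C

72.0 °C


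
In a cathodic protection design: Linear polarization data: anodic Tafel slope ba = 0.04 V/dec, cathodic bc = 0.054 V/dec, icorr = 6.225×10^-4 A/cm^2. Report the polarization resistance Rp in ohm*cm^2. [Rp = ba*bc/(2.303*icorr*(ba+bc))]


Apply the Stern-Geary equation: Rp = ba*bc / (2.303*icorr*(ba+bc))
ba*bc = 0.04*0.054 = 0.00216
ba+bc = 0.094; 2.303*icorr*(ba+bc) = 2.303*6.225×10^-4*0.094 = 1.3476004×10^-4
Rp = 0.00216 / 1.3476004×10^-4 = 16.0 ohm*cm^2

16.0 ohm*cm^2


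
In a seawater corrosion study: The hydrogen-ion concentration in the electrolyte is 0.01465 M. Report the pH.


pH = −log10[H+]
pH = −log10(0.01465) = 1.83

1.83


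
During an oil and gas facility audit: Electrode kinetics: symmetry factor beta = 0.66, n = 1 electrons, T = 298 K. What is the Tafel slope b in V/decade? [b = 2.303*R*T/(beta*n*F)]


Apply the Tafel slope relation: b = 2.303*R*T/(beta*n*F)
Numerator: 2.303 * 8.314 * 298 = 5705.85
Denominator: 0.66 * 1 * 96485 = 63680.1
b = 5705.85 / 63680.1 = 0.0896 V/decade

0.0896 V/decade


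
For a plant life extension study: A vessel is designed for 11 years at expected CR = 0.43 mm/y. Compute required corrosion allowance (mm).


Corrosion allowance = CR × design life
CA = 0.43 * 11 = 4.73 mm

4.73 mm


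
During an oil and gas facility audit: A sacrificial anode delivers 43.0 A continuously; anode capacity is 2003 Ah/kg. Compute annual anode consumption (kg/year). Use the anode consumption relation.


Annual consumption = current * hours per year / capacity
Rate = 43.0 * 8760 / 2003 = 188.1 kg/year

188.1 kg/year


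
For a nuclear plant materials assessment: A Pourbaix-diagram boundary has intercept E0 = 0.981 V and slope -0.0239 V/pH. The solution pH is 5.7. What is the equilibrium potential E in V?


Apply the Pourbaix line equation: E = E0 + slope*pH
E = 0.981 + (-0.0239)*5.7 = 0.981 + (-0.13623) = 0.84477 V
Rounded to 3 decimal places: E = 0.845 V

0.845 V


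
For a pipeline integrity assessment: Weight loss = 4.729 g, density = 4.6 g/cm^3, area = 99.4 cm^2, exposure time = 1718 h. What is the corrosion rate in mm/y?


Apply the mm/y weight-loss relation: CR = 87600 * W / (D * A * T)
Numerator: 87600 * 4.729 = 414260.4
Denominator: 4.6 * 99.4 * 1718 = 785538.32
CR = 414260.4 / 785538.32 = 0.52736 mm/y

0.52736 mm/y


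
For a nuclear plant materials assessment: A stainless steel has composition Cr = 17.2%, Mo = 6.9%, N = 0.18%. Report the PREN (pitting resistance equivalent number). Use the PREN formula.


Apply the PREN formula: PREN = Cr + 3.3*Mo + 16*N
PREN = 17.2 + 3.3*6.9 + 16*0.18
PREN = 17.2 + 22.77 + 2.88 = 42.85

42.85
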